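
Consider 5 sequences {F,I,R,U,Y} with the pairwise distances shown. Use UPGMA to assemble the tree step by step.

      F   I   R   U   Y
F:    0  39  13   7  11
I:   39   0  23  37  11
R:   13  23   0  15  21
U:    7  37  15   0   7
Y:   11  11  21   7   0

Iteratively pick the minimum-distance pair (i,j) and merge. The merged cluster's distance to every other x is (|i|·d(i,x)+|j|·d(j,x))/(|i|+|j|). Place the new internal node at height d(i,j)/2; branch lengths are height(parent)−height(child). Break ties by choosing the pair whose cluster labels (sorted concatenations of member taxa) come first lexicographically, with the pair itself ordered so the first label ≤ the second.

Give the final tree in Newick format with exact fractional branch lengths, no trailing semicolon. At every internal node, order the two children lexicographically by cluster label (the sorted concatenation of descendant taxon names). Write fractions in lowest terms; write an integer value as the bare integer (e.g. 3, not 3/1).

iteration 1: select F,U (d=7); attach at lengths (7/2, 7/2); label the merged cluster FU
  updated: d(FU,I)=38, d(FU,R)=14, d(FU,Y)=9
iteration 2: select FU,Y (d=9); attach at lengths (1, 9/2); label the merged cluster FUY
  updated: d(FUY,I)=29, d(FUY,R)=49/3
iteration 3: select FUY,R (d=49/3); attach at lengths (11/3, 49/6); label the merged cluster FRUY
  updated: d(FRUY,I)=55/2
iteration 4: select FRUY,I (d=55/2); attach at lengths (67/12, 55/4); label the merged cluster FIRUY
final tree: ((((F:7/2,U:7/2):1,Y:9/2):11/3,R:49/6):67/12,I:55/4)
total length: 131/3

((((F:7/2,U:7/2):1,Y:9/2):11/3,R:49/6):67/12,I:55/4)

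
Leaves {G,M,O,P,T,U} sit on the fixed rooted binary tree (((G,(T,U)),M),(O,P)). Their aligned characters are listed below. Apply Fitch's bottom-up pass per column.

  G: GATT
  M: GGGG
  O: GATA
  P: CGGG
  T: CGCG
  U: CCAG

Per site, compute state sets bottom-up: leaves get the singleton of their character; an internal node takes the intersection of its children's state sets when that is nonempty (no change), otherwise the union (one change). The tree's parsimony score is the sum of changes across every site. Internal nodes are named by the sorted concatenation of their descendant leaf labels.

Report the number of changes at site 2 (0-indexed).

4

TU@0: {C} ∩ {C} = {C} (intersection, +0)
GTU@0: {G} ∪ {C} = {C,G} (union, +1)
GMTU@0: {C,G} ∩ {G} = {G} (intersection, +0)
OP@0: {G} ∪ {C} = {C,G} (union, +1)
GMOPTU@0: {G} ∩ {C,G} = {G} (intersection, +0)
TU@1: {G} ∪ {C} = {C,G} (union, +1)
GTU@1: {A} ∪ {C,G} = {A,C,G} (union, +1)
GMTU@1: {A,C,G} ∩ {G} = {G} (intersection, +0)
OP@1: {A} ∪ {G} = {A,G} (union, +1)
GMOPTU@1: {G} ∩ {A,G} = {G} (intersection, +0)
TU@2: {C} ∪ {A} = {A,C} (union, +1)
GTU@2: {T} ∪ {A,C} = {A,C,T} (union, +1)
GMTU@2: {A,C,T} ∪ {G} = {A,C,G,T} (union, +1)
OP@2: {T} ∪ {G} = {G,T} (union, +1)
GMOPTU@2: {A,C,G,T} ∩ {G,T} = {G,T} (intersection, +0)
TU@3: {G} ∩ {G} = {G} (intersection, +0)
GTU@3: {T} ∪ {G} = {G,T} (union, +1)
GMTU@3: {G,T} ∩ {G} = {G} (intersection, +0)
OP@3: {A} ∪ {G} = {A,G} (union, +1)
GMOPTU@3: {G} ∩ {A,G} = {G} (intersection, +0)
per-site changes: [2, 3, 4, 2]; total = 11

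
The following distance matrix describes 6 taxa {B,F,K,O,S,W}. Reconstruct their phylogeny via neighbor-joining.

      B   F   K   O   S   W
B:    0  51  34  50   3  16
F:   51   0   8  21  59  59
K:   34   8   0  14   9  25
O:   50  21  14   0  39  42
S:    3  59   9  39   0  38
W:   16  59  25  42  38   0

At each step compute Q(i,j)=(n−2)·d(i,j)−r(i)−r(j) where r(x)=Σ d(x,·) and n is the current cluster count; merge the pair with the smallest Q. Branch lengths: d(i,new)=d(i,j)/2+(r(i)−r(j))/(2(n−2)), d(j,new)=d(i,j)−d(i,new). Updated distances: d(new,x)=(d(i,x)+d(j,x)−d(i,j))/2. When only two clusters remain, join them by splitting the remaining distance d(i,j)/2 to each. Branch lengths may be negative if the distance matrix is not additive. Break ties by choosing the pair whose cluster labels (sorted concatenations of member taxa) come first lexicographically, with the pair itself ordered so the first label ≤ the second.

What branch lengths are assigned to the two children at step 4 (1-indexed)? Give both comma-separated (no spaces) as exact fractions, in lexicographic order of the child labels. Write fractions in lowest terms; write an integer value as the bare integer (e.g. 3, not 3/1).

135/16,199/16

1. join B+S (d=3, Q=-290) ⇒ BS; edges |B|=9/4, |S|=3/4
  updated: d(BS,F)=107/2, d(BS,K)=20, d(BS,O)=43, d(BS,W)=51/2
2. join BS+W (d=51/2, Q=-217) ⇒ BSW; edges |BS|=67/6, |W|=43/3
  updated: d(BSW,F)=87/2, d(BSW,K)=39/4, d(BSW,O)=119/4
3. join BSW+K (d=39/4, Q=-381/4) ⇒ BKSW; edges |BSW|=283/16, |K|=-127/16
  updated: d(BKSW,F)=167/8, d(BKSW,O)=17
4. join BKSW+F (d=167/8, Q=-471/8) ⇒ BFKSW; edges |BKSW|=135/16, |F|=199/16
  updated: d(BFKSW,O)=137/16
5. join BFKSW+O (d=137/16) ⇒ BFKOSW; edges |BFKSW|=137/32, |O|=137/32
final tree: (((((B:9/4,S:3/4):67/6,W:43/3):283/16,K:-127/16):135/16,F:199/16):137/32,O:137/32)
total length: 1083/16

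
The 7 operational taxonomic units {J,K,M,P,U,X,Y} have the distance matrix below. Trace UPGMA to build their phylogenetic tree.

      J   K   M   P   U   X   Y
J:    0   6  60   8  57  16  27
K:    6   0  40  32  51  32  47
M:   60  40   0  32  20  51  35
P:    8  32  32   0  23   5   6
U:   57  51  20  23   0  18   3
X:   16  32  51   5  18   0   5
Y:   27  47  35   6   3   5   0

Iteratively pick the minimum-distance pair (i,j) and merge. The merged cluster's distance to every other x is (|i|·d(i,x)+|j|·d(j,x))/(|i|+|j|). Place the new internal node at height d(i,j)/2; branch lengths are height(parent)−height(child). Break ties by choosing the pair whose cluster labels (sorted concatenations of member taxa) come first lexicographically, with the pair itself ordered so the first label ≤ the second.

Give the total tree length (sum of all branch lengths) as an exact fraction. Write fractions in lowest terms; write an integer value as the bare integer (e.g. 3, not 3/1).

iteration 1: select U,Y (d=3); attach at lengths (3/2, 3/2); label the merged cluster UY
  updated: d(J,UY)=42, d(K,UY)=49, d(M,UY)=55/2, d(P,UY)=29/2, d(UY,X)=23/2
iteration 2: select P,X (d=5); attach at lengths (5/2, 5/2); label the merged cluster PX
  updated: d(J,PX)=12, d(K,PX)=32, d(M,PX)=83/2, d(PX,UY)=13
iteration 3: select J,K (d=6); attach at lengths (3, 3); label the merged cluster JK
  updated: d(JK,M)=50, d(JK,PX)=22, d(JK,UY)=91/2
iteration 4: select PX,UY (d=13); attach at lengths (4, 5); label the merged cluster PUXY
  updated: d(JK,PUXY)=135/4, d(M,PUXY)=69/2
iteration 5: select JK,PUXY (d=135/4); attach at lengths (111/8, 83/8); label the merged cluster JKPUXY
  updated: d(JKPUXY,M)=119/3
iteration 6: select JKPUXY,M (d=119/3); attach at lengths (71/24, 119/6); label the merged cluster JKMPUXY
final tree: (((J:3,K:3):111/8,((P:5/2,X:5/2):4,(U:3/2,Y:3/2):5):83/8):71/24,M:119/6)
total length: 1681/24

1681/24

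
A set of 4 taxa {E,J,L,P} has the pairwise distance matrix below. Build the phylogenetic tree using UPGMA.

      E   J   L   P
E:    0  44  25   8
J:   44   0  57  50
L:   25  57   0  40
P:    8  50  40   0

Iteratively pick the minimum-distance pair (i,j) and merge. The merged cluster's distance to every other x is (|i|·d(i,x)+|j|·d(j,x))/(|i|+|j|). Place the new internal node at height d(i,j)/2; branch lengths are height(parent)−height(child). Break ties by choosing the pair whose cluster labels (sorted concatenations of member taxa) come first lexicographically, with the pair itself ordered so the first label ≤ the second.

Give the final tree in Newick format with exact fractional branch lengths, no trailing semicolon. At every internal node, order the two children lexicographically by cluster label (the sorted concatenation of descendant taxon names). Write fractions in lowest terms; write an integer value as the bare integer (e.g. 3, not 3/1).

iteration 1: select E,P (d=8); attach at lengths (4, 4); label the merged cluster EP
  updated: d(EP,J)=47, d(EP,L)=65/2
iteration 2: select EP,L (d=65/2); attach at lengths (49/4, 65/4); label the merged cluster ELP
  updated: d(ELP,J)=151/3
iteration 3: select ELP,J (d=151/3); attach at lengths (107/12, 151/6); label the merged cluster EJLP
final tree: (((E:4,P:4):49/4,L:65/4):107/12,J:151/6)
total length: 847/12

(((E:4,P:4):49/4,L:65/4):107/12,J:151/6)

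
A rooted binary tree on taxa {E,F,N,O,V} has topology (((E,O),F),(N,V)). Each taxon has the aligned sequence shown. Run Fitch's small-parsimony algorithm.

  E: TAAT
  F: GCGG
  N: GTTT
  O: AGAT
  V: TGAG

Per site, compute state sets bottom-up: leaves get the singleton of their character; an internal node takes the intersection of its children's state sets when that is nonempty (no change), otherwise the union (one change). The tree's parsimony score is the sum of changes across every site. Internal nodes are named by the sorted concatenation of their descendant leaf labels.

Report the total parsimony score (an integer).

[col 0] EO: children E:{T}, O:{A} ∪→ {A,T}; cost 1
[col 0] EFO: children EO:{A,T}, F:{G} ∪→ {A,G,T}; cost 1
[col 0] NV: children N:{G}, V:{T} ∪→ {G,T}; cost 1
[col 0] EFNOV: children EFO:{A,G,T}, NV:{G,T} ∩→ {G,T}; cost 0
[col 1] EO: children E:{A}, O:{G} ∪→ {A,G}; cost 1
[col 1] EFO: children EO:{A,G}, F:{C} ∪→ {A,C,G}; cost 1
[col 1] NV: children N:{T}, V:{G} ∪→ {G,T}; cost 1
[col 1] EFNOV: children EFO:{A,C,G}, NV:{G,T} ∩→ {G}; cost 0
[col 2] EO: children E:{A}, O:{A} ∩→ {A}; cost 0
[col 2] EFO: children EO:{A}, F:{G} ∪→ {A,G}; cost 1
[col 2] NV: children N:{T}, V:{A} ∪→ {A,T}; cost 1
[col 2] EFNOV: children EFO:{A,G}, NV:{A,T} ∩→ {A}; cost 0
[col 3] EO: children E:{T}, O:{T} ∩→ {T}; cost 0
[col 3] EFO: children EO:{T}, F:{G} ∪→ {G,T}; cost 1
[col 3] NV: children N:{T}, V:{G} ∪→ {G,T}; cost 1
[col 3] EFNOV: children EFO:{G,T}, NV:{G,T} ∩→ {G,T}; cost 0
per-site changes: [3, 3, 2, 2]; total = 10

10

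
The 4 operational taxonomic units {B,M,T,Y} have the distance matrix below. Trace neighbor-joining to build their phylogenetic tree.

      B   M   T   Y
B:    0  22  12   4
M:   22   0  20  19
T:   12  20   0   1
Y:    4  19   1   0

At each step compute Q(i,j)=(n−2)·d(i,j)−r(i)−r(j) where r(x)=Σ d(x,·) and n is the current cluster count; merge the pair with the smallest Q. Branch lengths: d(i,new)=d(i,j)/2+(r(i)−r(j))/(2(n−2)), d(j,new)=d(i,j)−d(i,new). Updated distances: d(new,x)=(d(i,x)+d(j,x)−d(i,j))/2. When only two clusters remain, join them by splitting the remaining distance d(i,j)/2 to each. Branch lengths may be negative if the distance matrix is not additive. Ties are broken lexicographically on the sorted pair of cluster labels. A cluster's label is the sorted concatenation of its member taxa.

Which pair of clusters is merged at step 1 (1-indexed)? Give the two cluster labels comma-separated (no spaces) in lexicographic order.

1. join B+M (d=22, Q=-55) ⇒ BM; edges |B|=21/4, |M|=67/4
  updated: d(BM,T)=5, d(BM,Y)=1/2
2. join BM+T (d=5, Q=-13/2) ⇒ BMT; edges |BM|=9/4, |T|=11/4
  updated: d(BMT,Y)=-7/4
3. join BMT+Y (d=-7/4) ⇒ BMTY; edges |BMT|=-7/8, |Y|=-7/8
final tree: (((B:21/4,M:67/4):9/4,T:11/4):-7/8,Y:-7/8)
total length: 101/4

B,M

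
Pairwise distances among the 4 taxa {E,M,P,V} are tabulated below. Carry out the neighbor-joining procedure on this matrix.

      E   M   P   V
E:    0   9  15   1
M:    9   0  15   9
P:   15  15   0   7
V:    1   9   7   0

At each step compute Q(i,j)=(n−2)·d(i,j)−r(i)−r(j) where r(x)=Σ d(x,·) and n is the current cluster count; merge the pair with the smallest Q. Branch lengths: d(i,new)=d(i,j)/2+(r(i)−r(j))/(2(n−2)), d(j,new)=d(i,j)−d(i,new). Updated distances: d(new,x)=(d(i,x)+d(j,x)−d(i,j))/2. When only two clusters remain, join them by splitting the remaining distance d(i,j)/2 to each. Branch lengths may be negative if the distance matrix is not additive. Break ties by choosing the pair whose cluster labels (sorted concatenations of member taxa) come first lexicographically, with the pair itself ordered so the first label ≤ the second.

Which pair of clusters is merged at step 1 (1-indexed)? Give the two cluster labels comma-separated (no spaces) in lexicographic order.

iteration 1: select E,M (d=9, Q=-40); attach at lengths (5/2, 13/2); label the merged cluster EM
  updated: d(EM,P)=21/2, d(EM,V)=1/2
iteration 2: select EM,P (d=21/2, Q=-18); attach at lengths (2, 17/2); label the merged cluster EMP
  updated: d(EMP,V)=-3/2
iteration 3: select EMP,V (d=-3/2); attach at lengths (-3/4, -3/4); label the merged cluster EMPV
final tree: (((E:5/2,M:13/2):2,P:17/2):-3/4,V:-3/4)
total length: 18

E,M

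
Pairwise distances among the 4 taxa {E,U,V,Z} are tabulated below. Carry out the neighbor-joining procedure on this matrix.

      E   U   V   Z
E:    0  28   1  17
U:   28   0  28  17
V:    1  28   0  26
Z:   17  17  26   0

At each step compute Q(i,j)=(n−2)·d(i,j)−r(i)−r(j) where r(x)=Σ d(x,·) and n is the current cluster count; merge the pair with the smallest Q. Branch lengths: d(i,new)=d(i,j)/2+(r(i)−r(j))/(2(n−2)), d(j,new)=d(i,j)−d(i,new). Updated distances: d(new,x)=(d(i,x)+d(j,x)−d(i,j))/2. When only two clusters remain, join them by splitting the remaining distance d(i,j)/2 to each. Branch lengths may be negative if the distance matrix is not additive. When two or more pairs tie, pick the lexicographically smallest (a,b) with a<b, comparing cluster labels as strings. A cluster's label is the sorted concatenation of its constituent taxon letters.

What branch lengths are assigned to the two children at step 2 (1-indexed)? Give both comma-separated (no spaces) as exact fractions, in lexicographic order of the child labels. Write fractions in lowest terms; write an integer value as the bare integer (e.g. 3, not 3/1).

step 1: merge (E,V) at d=1, Q=-99; branch lengths E→-7/4, V→11/4; new cluster EV
  updated: d(EV,U)=55/2, d(EV,Z)=21
step 2: merge (EV,U) at d=55/2, Q=-131/2; branch lengths EV→63/4, U→47/4; new cluster EUV
  updated: d(EUV,Z)=21/4
step 3: merge (EUV,Z) at d=21/4; branch lengths EUV→21/8, Z→21/8; new cluster EUVZ
final tree: (((E:-7/4,V:11/4):63/4,U:47/4):21/8,Z:21/8)
total length: 135/4

63/4,47/4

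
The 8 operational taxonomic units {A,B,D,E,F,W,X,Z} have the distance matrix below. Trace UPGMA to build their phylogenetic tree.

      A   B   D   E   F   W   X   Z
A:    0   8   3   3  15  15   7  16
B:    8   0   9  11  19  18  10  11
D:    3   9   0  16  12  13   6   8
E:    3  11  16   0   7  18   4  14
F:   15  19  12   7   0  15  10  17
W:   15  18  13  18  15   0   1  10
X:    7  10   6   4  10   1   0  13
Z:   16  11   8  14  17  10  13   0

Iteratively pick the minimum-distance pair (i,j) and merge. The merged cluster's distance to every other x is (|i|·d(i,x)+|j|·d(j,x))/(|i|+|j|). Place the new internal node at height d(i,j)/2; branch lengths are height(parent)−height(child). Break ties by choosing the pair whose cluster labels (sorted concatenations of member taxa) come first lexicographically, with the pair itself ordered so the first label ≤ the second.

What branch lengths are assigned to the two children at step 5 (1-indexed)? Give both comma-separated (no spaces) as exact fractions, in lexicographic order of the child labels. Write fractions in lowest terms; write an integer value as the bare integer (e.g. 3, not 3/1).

3/2,21/4

step 1: merge (W,X) at d=1; branch lengths W→1/2, X→1/2; new cluster WX
  updated: d(A,WX)=11, d(B,WX)=14, d(D,WX)=19/2, d(E,WX)=11, d(F,WX)=25/2, d(WX,Z)=23/2
step 2: merge (A,D) at d=3; branch lengths A→3/2, D→3/2; new cluster AD
  updated: d(AD,B)=17/2, d(AD,E)=19/2, d(AD,F)=27/2, d(AD,WX)=41/4, d(AD,Z)=12
step 3: merge (E,F) at d=7; branch lengths E→7/2, F→7/2; new cluster EF
  updated: d(AD,EF)=23/2, d(B,EF)=15, d(EF,WX)=47/4, d(EF,Z)=31/2
step 4: merge (AD,B) at d=17/2; branch lengths AD→11/4, B→17/4; new cluster ABD
  updated: d(ABD,EF)=38/3, d(ABD,WX)=23/2, d(ABD,Z)=35/3
step 5: merge (ABD,WX) at d=23/2; branch lengths ABD→3/2, WX→21/4; new cluster ABDWX
  updated: d(ABDWX,EF)=123/10, d(ABDWX,Z)=58/5
step 6: merge (ABDWX,Z) at d=58/5; branch lengths ABDWX→1/20, Z→29/5; new cluster ABDWXZ
  updated: d(ABDWXZ,EF)=77/6
step 7: merge (ABDWXZ,EF) at d=77/6; branch lengths ABDWXZ→37/60, EF→35/12; new cluster ABDEFWXZ
final tree: (((((A:3/2,D:3/2):11/4,B:17/4):3/2,(W:1/2,X:1/2):21/4):1/20,Z:29/5):37/60,(E:7/2,F:7/2):35/12)
total length: 512/15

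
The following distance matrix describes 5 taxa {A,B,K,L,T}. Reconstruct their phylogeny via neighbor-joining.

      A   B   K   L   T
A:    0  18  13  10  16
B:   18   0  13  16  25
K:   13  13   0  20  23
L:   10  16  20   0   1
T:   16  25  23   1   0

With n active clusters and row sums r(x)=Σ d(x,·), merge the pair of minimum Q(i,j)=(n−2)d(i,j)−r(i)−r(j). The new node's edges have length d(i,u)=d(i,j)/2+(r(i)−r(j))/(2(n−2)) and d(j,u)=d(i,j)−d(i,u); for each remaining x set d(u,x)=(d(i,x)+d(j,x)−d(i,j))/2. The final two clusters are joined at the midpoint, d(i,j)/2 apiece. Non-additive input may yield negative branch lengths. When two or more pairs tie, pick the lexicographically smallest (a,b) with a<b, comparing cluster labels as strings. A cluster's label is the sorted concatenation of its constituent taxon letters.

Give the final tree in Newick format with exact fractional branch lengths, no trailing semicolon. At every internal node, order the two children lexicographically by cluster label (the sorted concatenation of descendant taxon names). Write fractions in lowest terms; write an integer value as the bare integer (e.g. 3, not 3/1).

1. join L+T (d=1, Q=-109) ⇒ LT; edges |L|=-5/2, |T|=7/2
  updated: d(A,LT)=25/2, d(B,LT)=20, d(K,LT)=21
2. join A+LT (d=25/2, Q=-72) ⇒ ALT; edges |A|=15/4, |LT|=35/4
  updated: d(ALT,B)=51/4, d(ALT,K)=43/4
3. join ALT+B (d=51/4, Q=-73/2) ⇒ ABLT; edges |ALT|=21/4, |B|=15/2
  updated: d(ABLT,K)=11/2
4. join ABLT+K (d=11/2) ⇒ ABKLT; edges |ABLT|=11/4, |K|=11/4
final tree: (((A:15/4,(L:-5/2,T:7/2):35/4):21/4,B:15/2):11/4,K:11/4)
total length: 127/4

(((A:15/4,(L:-5/2,T:7/2):35/4):21/4,B:15/2):11/4,K:11/4)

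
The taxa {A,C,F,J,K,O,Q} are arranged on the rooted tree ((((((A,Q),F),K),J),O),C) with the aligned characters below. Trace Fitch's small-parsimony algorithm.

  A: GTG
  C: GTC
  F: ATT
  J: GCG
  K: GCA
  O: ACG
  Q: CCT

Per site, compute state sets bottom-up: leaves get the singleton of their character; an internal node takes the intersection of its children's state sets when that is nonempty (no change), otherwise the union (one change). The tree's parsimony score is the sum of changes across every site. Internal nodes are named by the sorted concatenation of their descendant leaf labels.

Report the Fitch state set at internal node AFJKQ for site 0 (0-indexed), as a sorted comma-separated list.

[col 0] AQ: children A:{G}, Q:{C} ∪→ {C,G}; cost 1
[col 0] AFQ: children AQ:{C,G}, F:{A} ∪→ {A,C,G}; cost 1
[col 0] AFKQ: children AFQ:{A,C,G}, K:{G} ∩→ {G}; cost 0
[col 0] AFJKQ: children AFKQ:{G}, J:{G} ∩→ {G}; cost 0
[col 0] AFJKOQ: children AFJKQ:{G}, O:{A} ∪→ {A,G}; cost 1
[col 0] ACFJKOQ: children AFJKOQ:{A,G}, C:{G} ∩→ {G}; cost 0
[col 1] AQ: children A:{T}, Q:{C} ∪→ {C,T}; cost 1
[col 1] AFQ: children AQ:{C,T}, F:{T} ∩→ {T}; cost 0
[col 1] AFKQ: children AFQ:{T}, K:{C} ∪→ {C,T}; cost 1
[col 1] AFJKQ: children AFKQ:{C,T}, J:{C} ∩→ {C}; cost 0
[col 1] AFJKOQ: children AFJKQ:{C}, O:{C} ∩→ {C}; cost 0
[col 1] ACFJKOQ: children AFJKOQ:{C}, C:{T} ∪→ {C,T}; cost 1
[col 2] AQ: children A:{G}, Q:{T} ∪→ {G,T}; cost 1
[col 2] AFQ: children AQ:{G,T}, F:{T} ∩→ {T}; cost 0
[col 2] AFKQ: children AFQ:{T}, K:{A} ∪→ {A,T}; cost 1
[col 2] AFJKQ: children AFKQ:{A,T}, J:{G} ∪→ {A,G,T}; cost 1
[col 2] AFJKOQ: children AFJKQ:{A,G,T}, O:{G} ∩→ {G}; cost 0
[col 2] ACFJKOQ: children AFJKOQ:{G}, C:{C} ∪→ {C,G}; cost 1
per-site changes: [3, 3, 4]; total = 10

G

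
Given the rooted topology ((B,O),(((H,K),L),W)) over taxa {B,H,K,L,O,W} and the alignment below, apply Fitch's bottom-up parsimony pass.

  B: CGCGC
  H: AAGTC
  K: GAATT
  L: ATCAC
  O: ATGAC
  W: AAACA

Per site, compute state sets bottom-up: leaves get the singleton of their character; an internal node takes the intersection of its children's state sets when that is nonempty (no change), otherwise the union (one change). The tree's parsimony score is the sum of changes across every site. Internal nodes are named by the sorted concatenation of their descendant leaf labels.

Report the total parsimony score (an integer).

14

[col 0] BO: children B:{C}, O:{A} ∪→ {A,C}; cost 1
[col 0] HK: children H:{A}, K:{G} ∪→ {A,G}; cost 1
[col 0] HKL: children HK:{A,G}, L:{A} ∩→ {A}; cost 0
[col 0] HKLW: children HKL:{A}, W:{A} ∩→ {A}; cost 0
[col 0] BHKLOW: children BO:{A,C}, HKLW:{A} ∩→ {A}; cost 0
[col 1] BO: children B:{G}, O:{T} ∪→ {G,T}; cost 1
[col 1] HK: children H:{A}, K:{A} ∩→ {A}; cost 0
[col 1] HKL: children HK:{A}, L:{T} ∪→ {A,T}; cost 1
[col 1] HKLW: children HKL:{A,T}, W:{A} ∩→ {A}; cost 0
[col 1] BHKLOW: children BO:{G,T}, HKLW:{A} ∪→ {A,G,T}; cost 1
[col 2] BO: children B:{C}, O:{G} ∪→ {C,G}; cost 1
[col 2] HK: children H:{G}, K:{A} ∪→ {A,G}; cost 1
[col 2] HKL: children HK:{A,G}, L:{C} ∪→ {A,C,G}; cost 1
[col 2] HKLW: children HKL:{A,C,G}, W:{A} ∩→ {A}; cost 0
[col 2] BHKLOW: children BO:{C,G}, HKLW:{A} ∪→ {A,C,G}; cost 1
[col 3] BO: children B:{G}, O:{A} ∪→ {A,G}; cost 1
[col 3] HK: children H:{T}, K:{T} ∩→ {T}; cost 0
[col 3] HKL: children HK:{T}, L:{A} ∪→ {A,T}; cost 1
[col 3] HKLW: children HKL:{A,T}, W:{C} ∪→ {A,C,T}; cost 1
[col 3] BHKLOW: children BO:{A,G}, HKLW:{A,C,T} ∩→ {A}; cost 0
[col 4] BO: children B:{C}, O:{C} ∩→ {C}; cost 0
[col 4] HK: children H:{C}, K:{T} ∪→ {C,T}; cost 1
[col 4] HKL: children HK:{C,T}, L:{C} ∩→ {C}; cost 0
[col 4] HKLW: children HKL:{C}, W:{A} ∪→ {A,C}; cost 1
[col 4] BHKLOW: children BO:{C}, HKLW:{A,C} ∩→ {C}; cost 0
per-site changes: [2, 3, 4, 3, 2]; total = 14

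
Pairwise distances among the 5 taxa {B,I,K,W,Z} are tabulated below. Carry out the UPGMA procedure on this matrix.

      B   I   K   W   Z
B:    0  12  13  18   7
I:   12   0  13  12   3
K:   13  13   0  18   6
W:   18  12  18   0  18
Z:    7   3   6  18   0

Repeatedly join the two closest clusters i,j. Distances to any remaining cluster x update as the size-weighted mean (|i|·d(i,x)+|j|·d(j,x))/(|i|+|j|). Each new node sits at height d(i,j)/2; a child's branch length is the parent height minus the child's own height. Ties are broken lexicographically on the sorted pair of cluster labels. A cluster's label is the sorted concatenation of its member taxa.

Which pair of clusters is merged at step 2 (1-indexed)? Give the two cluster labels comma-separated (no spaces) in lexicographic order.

B,IZ

iteration 1: select I,Z (d=3); attach at lengths (3/2, 3/2); label the merged cluster IZ
  updated: d(B,IZ)=19/2, d(IZ,K)=19/2, d(IZ,W)=15
iteration 2: select B,IZ (d=19/2); attach at lengths (19/4, 13/4); label the merged cluster BIZ
  updated: d(BIZ,K)=32/3, d(BIZ,W)=16
iteration 3: select BIZ,K (d=32/3); attach at lengths (7/12, 16/3); label the merged cluster BIKZ
  updated: d(BIKZ,W)=33/2
iteration 4: select BIKZ,W (d=33/2); attach at lengths (35/12, 33/4); label the merged cluster BIKWZ
final tree: (((B:19/4,(I:3/2,Z:3/2):13/4):7/12,K:16/3):35/12,W:33/4)
total length: 337/12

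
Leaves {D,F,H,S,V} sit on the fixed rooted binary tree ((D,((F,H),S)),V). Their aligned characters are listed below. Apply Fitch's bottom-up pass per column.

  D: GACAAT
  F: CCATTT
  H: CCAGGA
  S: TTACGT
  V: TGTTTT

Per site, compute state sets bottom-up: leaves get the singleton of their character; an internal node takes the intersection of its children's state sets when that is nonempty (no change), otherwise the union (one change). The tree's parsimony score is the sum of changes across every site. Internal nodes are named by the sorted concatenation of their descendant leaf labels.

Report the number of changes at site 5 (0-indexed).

1

site 0, node FH: F={C} ∩ H={C} → {C} (+0)
site 0, node FHS: FH={C} ∪ S={T} → {C,T} (+1)
site 0, node DFHS: D={G} ∪ FHS={C,T} → {C,G,T} (+1)
site 0, node DFHSV: DFHS={C,G,T} ∩ V={T} → {T} (+0)
site 1, node FH: F={C} ∩ H={C} → {C} (+0)
site 1, node FHS: FH={C} ∪ S={T} → {C,T} (+1)
site 1, node DFHS: D={A} ∪ FHS={C,T} → {A,C,T} (+1)
site 1, node DFHSV: DFHS={A,C,T} ∪ V={G} → {A,C,G,T} (+1)
site 2, node FH: F={A} ∩ H={A} → {A} (+0)
site 2, node FHS: FH={A} ∩ S={A} → {A} (+0)
site 2, node DFHS: D={C} ∪ FHS={A} → {A,C} (+1)
site 2, node DFHSV: DFHS={A,C} ∪ V={T} → {A,C,T} (+1)
site 3, node FH: F={T} ∪ H={G} → {G,T} (+1)
site 3, node FHS: FH={G,T} ∪ S={C} → {C,G,T} (+1)
site 3, node DFHS: D={A} ∪ FHS={C,G,T} → {A,C,G,T} (+1)
site 3, node DFHSV: DFHS={A,C,G,T} ∩ V={T} → {T} (+0)
site 4, node FH: F={T} ∪ H={G} → {G,T} (+1)
site 4, node FHS: FH={G,T} ∩ S={G} → {G} (+0)
site 4, node DFHS: D={A} ∪ FHS={G} → {A,G} (+1)
site 4, node DFHSV: DFHS={A,G} ∪ V={T} → {A,G,T} (+1)
site 5, node FH: F={T} ∪ H={A} → {A,T} (+1)
site 5, node FHS: FH={A,T} ∩ S={T} → {T} (+0)
site 5, node DFHS: D={T} ∩ FHS={T} → {T} (+0)
site 5, node DFHSV: DFHS={T} ∩ V={T} → {T} (+0)
per-site changes: [2, 3, 2, 3, 3, 1]; total = 14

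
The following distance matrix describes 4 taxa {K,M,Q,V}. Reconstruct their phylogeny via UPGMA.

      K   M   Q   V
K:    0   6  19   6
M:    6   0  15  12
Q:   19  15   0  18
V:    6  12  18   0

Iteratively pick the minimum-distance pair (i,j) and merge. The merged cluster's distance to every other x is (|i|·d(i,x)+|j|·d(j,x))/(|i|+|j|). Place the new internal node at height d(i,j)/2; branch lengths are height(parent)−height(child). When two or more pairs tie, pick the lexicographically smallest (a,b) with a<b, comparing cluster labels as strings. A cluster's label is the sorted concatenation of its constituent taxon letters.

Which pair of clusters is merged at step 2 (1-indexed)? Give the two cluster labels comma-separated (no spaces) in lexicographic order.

iteration 1: select K,M (d=6); attach at lengths (3, 3); label the merged cluster KM
  updated: d(KM,Q)=17, d(KM,V)=9
iteration 2: select KM,V (d=9); attach at lengths (3/2, 9/2); label the merged cluster KMV
  updated: d(KMV,Q)=52/3
iteration 3: select KMV,Q (d=52/3); attach at lengths (25/6, 26/3); label the merged cluster KMQV
final tree: (((K:3,M:3):3/2,V:9/2):25/6,Q:26/3)
total length: 149/6

KM,V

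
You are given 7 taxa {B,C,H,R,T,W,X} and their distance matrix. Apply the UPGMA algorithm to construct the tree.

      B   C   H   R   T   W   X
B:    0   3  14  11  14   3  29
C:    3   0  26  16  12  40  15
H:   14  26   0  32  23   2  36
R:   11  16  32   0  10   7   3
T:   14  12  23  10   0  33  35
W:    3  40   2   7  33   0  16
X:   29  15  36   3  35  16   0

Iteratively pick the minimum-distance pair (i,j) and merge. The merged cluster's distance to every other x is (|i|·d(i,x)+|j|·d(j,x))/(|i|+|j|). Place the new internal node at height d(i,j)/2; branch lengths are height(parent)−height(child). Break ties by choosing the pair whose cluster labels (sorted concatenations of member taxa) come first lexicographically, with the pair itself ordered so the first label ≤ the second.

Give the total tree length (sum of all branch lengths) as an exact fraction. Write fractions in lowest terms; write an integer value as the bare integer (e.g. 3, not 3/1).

iteration 1: select H,W (d=2); attach at lengths (1, 1); label the merged cluster HW
  updated: d(B,HW)=17/2, d(C,HW)=33, d(HW,R)=39/2, d(HW,T)=28, d(HW,X)=26
iteration 2: select B,C (d=3); attach at lengths (3/2, 3/2); label the merged cluster BC
  updated: d(BC,HW)=83/4, d(BC,R)=27/2, d(BC,T)=13, d(BC,X)=22
iteration 3: select R,X (d=3); attach at lengths (3/2, 3/2); label the merged cluster RX
  updated: d(BC,RX)=71/4, d(HW,RX)=91/4, d(RX,T)=45/2
iteration 4: select BC,T (d=13); attach at lengths (5, 13/2); label the merged cluster BCT
  updated: d(BCT,HW)=139/6, d(BCT,RX)=58/3
iteration 5: select BCT,RX (d=58/3); attach at lengths (19/6, 49/6); label the merged cluster BCRTX
  updated: d(BCRTX,HW)=23
iteration 6: select BCRTX,HW (d=23); attach at lengths (11/6, 21/2); label the merged cluster BCHRTWX
final tree: ((((B:3/2,C:3/2):5,T:13/2):19/6,(R:3/2,X:3/2):49/6):11/6,(H:1,W:1):21/2)
total length: 259/6

259/6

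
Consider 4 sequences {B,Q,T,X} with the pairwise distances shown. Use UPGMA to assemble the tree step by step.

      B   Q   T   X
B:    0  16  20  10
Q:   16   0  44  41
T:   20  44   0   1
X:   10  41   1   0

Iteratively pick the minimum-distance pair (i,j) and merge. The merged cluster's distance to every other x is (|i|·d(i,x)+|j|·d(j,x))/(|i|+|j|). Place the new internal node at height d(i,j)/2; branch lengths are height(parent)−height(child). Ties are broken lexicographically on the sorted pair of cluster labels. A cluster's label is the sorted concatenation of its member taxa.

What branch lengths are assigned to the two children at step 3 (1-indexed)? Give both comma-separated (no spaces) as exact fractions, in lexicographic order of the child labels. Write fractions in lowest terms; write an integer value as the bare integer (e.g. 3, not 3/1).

28/3,101/6

iteration 1: select T,X (d=1); attach at lengths (1/2, 1/2); label the merged cluster TX
  updated: d(B,TX)=15, d(Q,TX)=85/2
iteration 2: select B,TX (d=15); attach at lengths (15/2, 7); label the merged cluster BTX
  updated: d(BTX,Q)=101/3
iteration 3: select BTX,Q (d=101/3); attach at lengths (28/3, 101/6); label the merged cluster BQTX
final tree: ((B:15/2,(T:1/2,X:1/2):7):28/3,Q:101/6)
total length: 125/3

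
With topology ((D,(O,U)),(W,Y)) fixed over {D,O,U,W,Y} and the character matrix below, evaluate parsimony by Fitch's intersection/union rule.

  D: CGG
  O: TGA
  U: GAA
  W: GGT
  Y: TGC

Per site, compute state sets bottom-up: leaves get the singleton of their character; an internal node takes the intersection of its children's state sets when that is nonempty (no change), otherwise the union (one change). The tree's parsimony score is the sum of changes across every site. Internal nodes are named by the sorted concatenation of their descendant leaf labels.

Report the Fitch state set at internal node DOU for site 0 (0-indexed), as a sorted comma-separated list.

C,G,T

site 0, node OU: O={T} ∪ U={G} → {G,T} (+1)
site 0, node DOU: D={C} ∪ OU={G,T} → {C,G,T} (+1)
site 0, node WY: W={G} ∪ Y={T} → {G,T} (+1)
site 0, node DOUWY: DOU={C,G,T} ∩ WY={G,T} → {G,T} (+0)
site 1, node OU: O={G} ∪ U={A} → {A,G} (+1)
site 1, node DOU: D={G} ∩ OU={A,G} → {G} (+0)
site 1, node WY: W={G} ∩ Y={G} → {G} (+0)
site 1, node DOUWY: DOU={G} ∩ WY={G} → {G} (+0)
site 2, node OU: O={A} ∩ U={A} → {A} (+0)
site 2, node DOU: D={G} ∪ OU={A} → {A,G} (+1)
site 2, node WY: W={T} ∪ Y={C} → {C,T} (+1)
site 2, node DOUWY: DOU={A,G} ∪ WY={C,T} → {A,C,G,T} (+1)
per-site changes: [3, 1, 3]; total = 7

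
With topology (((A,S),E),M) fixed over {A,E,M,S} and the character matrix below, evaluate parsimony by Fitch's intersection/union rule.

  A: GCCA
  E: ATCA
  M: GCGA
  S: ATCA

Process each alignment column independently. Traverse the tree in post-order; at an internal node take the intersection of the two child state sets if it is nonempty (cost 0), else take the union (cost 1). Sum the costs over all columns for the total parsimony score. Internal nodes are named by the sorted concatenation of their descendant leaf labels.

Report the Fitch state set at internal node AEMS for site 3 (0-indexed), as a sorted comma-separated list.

[col 0] AS: children A:{G}, S:{A} ∪→ {A,G}; cost 1
[col 0] AES: children AS:{A,G}, E:{A} ∩→ {A}; cost 0
[col 0] AEMS: children AES:{A}, M:{G} ∪→ {A,G}; cost 1
[col 1] AS: children A:{C}, S:{T} ∪→ {C,T}; cost 1
[col 1] AES: children AS:{C,T}, E:{T} ∩→ {T}; cost 0
[col 1] AEMS: children AES:{T}, M:{C} ∪→ {C,T}; cost 1
[col 2] AS: children A:{C}, S:{C} ∩→ {C}; cost 0
[col 2] AES: children AS:{C}, E:{C} ∩→ {C}; cost 0
[col 2] AEMS: children AES:{C}, M:{G} ∪→ {C,G}; cost 1
[col 3] AS: children A:{A}, S:{A} ∩→ {A}; cost 0
[col 3] AES: children AS:{A}, E:{A} ∩→ {A}; cost 0
[col 3] AEMS: children AES:{A}, M:{A} ∩→ {A}; cost 0
per-site changes: [2, 2, 1, 0]; total = 5

A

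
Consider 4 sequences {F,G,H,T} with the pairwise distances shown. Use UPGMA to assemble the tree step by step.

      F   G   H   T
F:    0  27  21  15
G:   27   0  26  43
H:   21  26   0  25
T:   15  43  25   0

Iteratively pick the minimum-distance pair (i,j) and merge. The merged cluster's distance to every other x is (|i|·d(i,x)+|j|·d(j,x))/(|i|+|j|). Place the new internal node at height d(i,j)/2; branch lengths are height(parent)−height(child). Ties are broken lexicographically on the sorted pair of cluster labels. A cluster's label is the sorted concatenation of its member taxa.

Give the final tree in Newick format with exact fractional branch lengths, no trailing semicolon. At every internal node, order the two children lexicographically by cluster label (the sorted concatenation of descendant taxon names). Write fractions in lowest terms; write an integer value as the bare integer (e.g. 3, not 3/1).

(((F:15/2,T:15/2):4,H:23/2):9/2,G:16)

step 1: merge (F,T) at d=15; branch lengths F→15/2, T→15/2; new cluster FT
  updated: d(FT,G)=35, d(FT,H)=23
step 2: merge (FT,H) at d=23; branch lengths FT→4, H→23/2; new cluster FHT
  updated: d(FHT,G)=32
step 3: merge (FHT,G) at d=32; branch lengths FHT→9/2, G→16; new cluster FGHT
final tree: (((F:15/2,T:15/2):4,H:23/2):9/2,G:16)
total length: 51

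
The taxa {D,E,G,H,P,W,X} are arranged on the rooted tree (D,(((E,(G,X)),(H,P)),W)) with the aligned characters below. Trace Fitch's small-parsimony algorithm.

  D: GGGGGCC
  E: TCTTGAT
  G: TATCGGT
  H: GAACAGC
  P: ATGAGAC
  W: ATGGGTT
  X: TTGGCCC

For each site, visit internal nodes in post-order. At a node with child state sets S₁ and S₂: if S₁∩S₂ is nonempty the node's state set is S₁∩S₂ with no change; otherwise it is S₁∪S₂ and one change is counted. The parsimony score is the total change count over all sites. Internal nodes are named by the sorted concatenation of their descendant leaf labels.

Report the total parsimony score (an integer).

24

GX@0: {T} ∩ {T} = {T} (intersection, +0)
EGX@0: {T} ∩ {T} = {T} (intersection, +0)
HP@0: {G} ∪ {A} = {A,G} (union, +1)
EGHPX@0: {T} ∪ {A,G} = {A,G,T} (union, +1)
EGHPWX@0: {A,G,T} ∩ {A} = {A} (intersection, +0)
DEGHPWX@0: {G} ∪ {A} = {A,G} (union, +1)
GX@1: {A} ∪ {T} = {A,T} (union, +1)
EGX@1: {C} ∪ {A,T} = {A,C,T} (union, +1)
HP@1: {A} ∪ {T} = {A,T} (union, +1)
EGHPX@1: {A,C,T} ∩ {A,T} = {A,T} (intersection, +0)
EGHPWX@1: {A,T} ∩ {T} = {T} (intersection, +0)
DEGHPWX@1: {G} ∪ {T} = {G,T} (union, +1)
GX@2: {T} ∪ {G} = {G,T} (union, +1)
EGX@2: {T} ∩ {G,T} = {T} (intersection, +0)
HP@2: {A} ∪ {G} = {A,G} (union, +1)
EGHPX@2: {T} ∪ {A,G} = {A,G,T} (union, +1)
EGHPWX@2: {A,G,T} ∩ {G} = {G} (intersection, +0)
DEGHPWX@2: {G} ∩ {G} = {G} (intersection, +0)
GX@3: {C} ∪ {G} = {C,G} (union, +1)
EGX@3: {T} ∪ {C,G} = {C,G,T} (union, +1)
HP@3: {C} ∪ {A} = {A,C} (union, +1)
EGHPX@3: {C,G,T} ∩ {A,C} = {C} (intersection, +0)
EGHPWX@3: {C} ∪ {G} = {C,G} (union, +1)
DEGHPWX@3: {G} ∩ {C,G} = {G} (intersection, +0)
GX@4: {G} ∪ {C} = {C,G} (union, +1)
EGX@4: {G} ∩ {C,G} = {G} (intersection, +0)
HP@4: {A} ∪ {G} = {A,G} (union, +1)
EGHPX@4: {G} ∩ {A,G} = {G} (intersection, +0)
EGHPWX@4: {G} ∩ {G} = {G} (intersection, +0)
DEGHPWX@4: {G} ∩ {G} = {G} (intersection, +0)
GX@5: {G} ∪ {C} = {C,G} (union, +1)
EGX@5: {A} ∪ {C,G} = {A,C,G} (union, +1)
HP@5: {G} ∪ {A} = {A,G} (union, +1)
EGHPX@5: {A,C,G} ∩ {A,G} = {A,G} (intersection, +0)
EGHPWX@5: {A,G} ∪ {T} = {A,G,T} (union, +1)
DEGHPWX@5: {C} ∪ {A,G,T} = {A,C,G,T} (union, +1)
GX@6: {T} ∪ {C} = {C,T} (union, +1)
EGX@6: {T} ∩ {C,T} = {T} (intersection, +0)
HP@6: {C} ∩ {C} = {C} (intersection, +0)
EGHPX@6: {T} ∪ {C} = {C,T} (union, +1)
EGHPWX@6: {C,T} ∩ {T} = {T} (intersection, +0)
DEGHPWX@6: {C} ∪ {T} = {C,T} (union, +1)
per-site changes: [3, 4, 3, 4, 2, 5, 3]; total = 24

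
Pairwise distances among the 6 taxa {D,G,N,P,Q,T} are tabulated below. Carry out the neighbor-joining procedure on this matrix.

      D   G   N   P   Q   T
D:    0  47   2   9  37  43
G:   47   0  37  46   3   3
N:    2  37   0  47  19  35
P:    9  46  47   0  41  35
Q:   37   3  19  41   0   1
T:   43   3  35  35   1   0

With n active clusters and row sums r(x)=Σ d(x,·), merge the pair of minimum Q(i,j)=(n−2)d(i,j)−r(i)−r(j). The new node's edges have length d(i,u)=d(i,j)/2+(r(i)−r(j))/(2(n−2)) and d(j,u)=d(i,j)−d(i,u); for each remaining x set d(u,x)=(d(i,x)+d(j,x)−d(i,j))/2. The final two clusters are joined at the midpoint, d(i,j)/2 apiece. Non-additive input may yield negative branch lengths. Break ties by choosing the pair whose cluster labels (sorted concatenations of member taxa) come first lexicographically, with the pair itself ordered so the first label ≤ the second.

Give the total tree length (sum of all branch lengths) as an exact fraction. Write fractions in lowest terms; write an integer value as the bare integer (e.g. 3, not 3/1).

855/16

step 1: merge (D,P) at d=9, Q=-280; branch lengths D→-1/2, P→19/2; new cluster DP
  updated: d(DP,G)=42, d(DP,N)=20, d(DP,Q)=69/2, d(DP,T)=69/2
step 2: merge (DP,N) at d=20, Q=-182; branch lengths DP→40/3, N→20/3; new cluster DNP
  updated: d(DNP,G)=59/2, d(DNP,Q)=67/4, d(DNP,T)=99/4
step 3: merge (DNP,Q) at d=67/4, Q=-233/4; branch lengths DNP→335/16, Q→-67/16; new cluster DNPQ
  updated: d(DNPQ,G)=63/8, d(DNPQ,T)=9/2
step 4: merge (DNPQ,G) at d=63/8, Q=-123/8; branch lengths DNPQ→75/16, G→51/16; new cluster DGNPQ
  updated: d(DGNPQ,T)=-3/16
step 5: merge (DGNPQ,T) at d=-3/16; branch lengths DGNPQ→-3/32, T→-3/32; new cluster DGNPQT
final tree: (((((D:-1/2,P:19/2):40/3,N:20/3):335/16,Q:-67/16):75/16,G:51/16):-3/32,T:-3/32)
total length: 855/16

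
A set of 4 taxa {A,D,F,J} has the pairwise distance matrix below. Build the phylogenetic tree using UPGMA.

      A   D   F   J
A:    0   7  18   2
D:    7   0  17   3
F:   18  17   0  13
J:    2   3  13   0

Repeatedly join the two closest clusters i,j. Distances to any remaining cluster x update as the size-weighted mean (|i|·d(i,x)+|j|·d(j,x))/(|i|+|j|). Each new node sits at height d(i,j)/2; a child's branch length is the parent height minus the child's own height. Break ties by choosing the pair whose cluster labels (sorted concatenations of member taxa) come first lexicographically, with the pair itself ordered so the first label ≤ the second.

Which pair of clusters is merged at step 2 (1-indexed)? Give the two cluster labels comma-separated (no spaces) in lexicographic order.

AJ,D

iteration 1: select A,J (d=2); attach at lengths (1, 1); label the merged cluster AJ
  updated: d(AJ,D)=5, d(AJ,F)=31/2
iteration 2: select AJ,D (d=5); attach at lengths (3/2, 5/2); label the merged cluster ADJ
  updated: d(ADJ,F)=16
iteration 3: select ADJ,F (d=16); attach at lengths (11/2, 8); label the merged cluster ADFJ
final tree: (((A:1,J:1):3/2,D:5/2):11/2,F:8)
total length: 39/2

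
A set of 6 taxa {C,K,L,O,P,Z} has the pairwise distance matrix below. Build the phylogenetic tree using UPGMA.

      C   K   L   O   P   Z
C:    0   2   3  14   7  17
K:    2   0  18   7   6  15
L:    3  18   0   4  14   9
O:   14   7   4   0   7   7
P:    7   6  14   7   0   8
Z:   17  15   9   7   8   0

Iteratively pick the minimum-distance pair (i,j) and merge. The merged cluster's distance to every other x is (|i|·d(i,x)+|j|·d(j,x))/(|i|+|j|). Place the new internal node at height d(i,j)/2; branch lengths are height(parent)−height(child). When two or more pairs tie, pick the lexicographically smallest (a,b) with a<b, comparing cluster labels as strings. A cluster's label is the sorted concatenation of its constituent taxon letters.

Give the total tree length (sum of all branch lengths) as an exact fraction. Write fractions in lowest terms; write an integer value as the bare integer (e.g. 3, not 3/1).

781/36

1. join C+K (d=2) ⇒ CK; edges |C|=1, |K|=1
  updated: d(CK,L)=21/2, d(CK,O)=21/2, d(CK,P)=13/2, d(CK,Z)=16
2. join L+O (d=4) ⇒ LO; edges |L|=2, |O|=2
  updated: d(CK,LO)=21/2, d(LO,P)=21/2, d(LO,Z)=8
3. join CK+P (d=13/2) ⇒ CKP; edges |CK|=9/4, |P|=13/4
  updated: d(CKP,LO)=21/2, d(CKP,Z)=40/3
4. join LO+Z (d=8) ⇒ LOZ; edges |LO|=2, |Z|=4
  updated: d(CKP,LOZ)=103/9
5. join CKP+LOZ (d=103/9) ⇒ CKLOPZ; edges |CKP|=89/36, |LOZ|=31/18
final tree: (((C:1,K:1):9/4,P:13/4):89/36,((L:2,O:2):2,Z:4):31/18)
total length: 781/36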